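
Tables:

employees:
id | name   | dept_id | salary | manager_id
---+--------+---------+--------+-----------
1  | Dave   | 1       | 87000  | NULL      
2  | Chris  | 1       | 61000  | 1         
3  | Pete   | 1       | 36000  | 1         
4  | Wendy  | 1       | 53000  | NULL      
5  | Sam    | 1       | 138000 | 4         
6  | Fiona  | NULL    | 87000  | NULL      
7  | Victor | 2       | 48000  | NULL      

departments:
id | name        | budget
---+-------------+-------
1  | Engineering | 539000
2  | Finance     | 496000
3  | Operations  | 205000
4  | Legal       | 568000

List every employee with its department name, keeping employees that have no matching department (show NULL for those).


LEFT JOIN keeps every row from employees (the left table); where dept_id has no match in departments, the department columns become NULL. Walk through each employee:
  - employee 1 (Dave): dept_id=1 -> matches Engineering
  - employee 2 (Chris): dept_id=1 -> matches Engineering
  - employee 3 (Pete): dept_id=1 -> matches Engineering
  - employee 4 (Wendy): dept_id=1 -> matches Engineering
  - employee 5 (Sam): dept_id=1 -> matches Engineering
  - employee 6 (Fiona): dept_id=NULL, no match -> kept with NULL
  - employee 7 (Victor): dept_id=2 -> matches Finance
All 7 rows appear; 1 has NULL department.

SQL:
SELECT a.name, b.name AS department
FROM employees a
LEFT JOIN departments b ON a.dept_id = b.id

Result:
name   | department 
-------+------------
Dave   | Engineering
Chris  | Engineering
Pete   | Engineering
Wendy  | Engineering
Sam    | Engineering
Fiona  | NULL       
Victor | Finance    


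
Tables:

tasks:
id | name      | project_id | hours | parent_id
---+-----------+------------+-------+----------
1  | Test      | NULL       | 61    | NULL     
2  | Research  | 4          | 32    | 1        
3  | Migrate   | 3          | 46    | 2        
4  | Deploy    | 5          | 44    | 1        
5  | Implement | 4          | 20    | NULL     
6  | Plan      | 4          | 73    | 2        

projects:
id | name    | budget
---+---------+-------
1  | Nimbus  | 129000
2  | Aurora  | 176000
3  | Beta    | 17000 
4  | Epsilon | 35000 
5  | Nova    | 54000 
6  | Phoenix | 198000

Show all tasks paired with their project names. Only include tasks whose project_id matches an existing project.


INNER JOIN keeps only tasks rows whose project_id matches an id in projects. Walk through each task:
  - task 1 (Test): project_id=NULL, no match -> dropped
  - task 2 (Research): project_id=4 -> matches Epsilon
  - task 3 (Migrate): project_id=3 -> matches Beta
  - task 4 (Deploy): project_id=5 -> matches Nova
  - task 5 (Implement): project_id=4 -> matches Epsilon
  - task 6 (Plan): project_id=4 -> matches Epsilon
So 1 of 6 rows is dropped.

SQL:
SELECT a.name, b.name AS project
FROM tasks a
INNER JOIN projects b ON a.project_id = b.id

Result:
name      | project
----------+--------
Research  | Epsilon
Migrate   | Beta   
Deploy    | Nova   
Implement | Epsilon
Plan      | Epsilon


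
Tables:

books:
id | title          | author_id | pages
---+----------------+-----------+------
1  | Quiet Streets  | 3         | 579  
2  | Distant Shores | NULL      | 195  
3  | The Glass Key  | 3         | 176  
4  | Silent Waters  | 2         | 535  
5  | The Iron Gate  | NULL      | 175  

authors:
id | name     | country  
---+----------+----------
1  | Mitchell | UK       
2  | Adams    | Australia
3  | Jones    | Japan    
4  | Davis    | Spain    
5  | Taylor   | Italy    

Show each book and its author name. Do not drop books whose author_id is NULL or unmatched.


LEFT JOIN keeps every row from books (the left table); where author_id has no match in authors, the author columns become NULL. Walk through each book:
  - book 1 (Quiet Streets): author_id=3 -> matches Jones
  - book 2 (Distant Shores): author_id=NULL, no match -> kept with NULL
  - book 3 (The Glass Key): author_id=3 -> matches Jones
  - book 4 (Silent Waters): author_id=2 -> matches Adams
  - book 5 (The Iron Gate): author_id=NULL, no match -> kept with NULL
All 5 rows appear; 2 have NULL author.

SQL:
SELECT a.title, b.name AS author
FROM books a
LEFT JOIN authors b ON a.author_id = b.id

Result:
title          | author
---------------+-------
Quiet Streets  | Jones 
Distant Shores | NULL  
The Glass Key  | Jones 
Silent Waters  | Adams 
The Iron Gate  | NULL  


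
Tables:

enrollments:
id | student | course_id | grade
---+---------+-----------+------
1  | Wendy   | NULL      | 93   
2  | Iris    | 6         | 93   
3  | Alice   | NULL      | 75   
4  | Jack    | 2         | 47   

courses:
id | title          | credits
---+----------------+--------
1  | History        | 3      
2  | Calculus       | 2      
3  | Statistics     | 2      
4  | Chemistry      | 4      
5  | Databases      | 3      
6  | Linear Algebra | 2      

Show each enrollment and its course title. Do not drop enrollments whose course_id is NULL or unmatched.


LEFT JOIN keeps every row from enrollments (the left table); where course_id has no match in courses, the course columns become NULL. Walk through each enrollment:
  - enrollment 1 (Wendy): course_id=NULL, no match -> kept with NULL
  - enrollment 2 (Iris): course_id=6 -> matches Linear Algebra
  - enrollment 3 (Alice): course_id=NULL, no match -> kept with NULL
  - enrollment 4 (Jack): course_id=2 -> matches Calculus
All 4 rows appear; 2 have NULL course.

SQL:
SELECT a.student, b.title AS course
FROM enrollments a
LEFT JOIN courses b ON a.course_id = b.id

Result:
student | course        
--------+---------------
Wendy   | NULL          
Iris    | Linear Algebra
Alice   | NULL          
Jack    | Calculus      


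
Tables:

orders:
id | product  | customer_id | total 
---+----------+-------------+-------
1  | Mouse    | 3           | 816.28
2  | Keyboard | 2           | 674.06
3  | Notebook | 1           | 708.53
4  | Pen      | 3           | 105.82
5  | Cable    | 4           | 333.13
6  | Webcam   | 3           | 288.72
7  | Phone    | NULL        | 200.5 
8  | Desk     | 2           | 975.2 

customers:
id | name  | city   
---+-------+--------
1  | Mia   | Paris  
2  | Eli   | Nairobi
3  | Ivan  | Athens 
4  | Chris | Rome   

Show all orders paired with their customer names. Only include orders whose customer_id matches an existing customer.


INNER JOIN keeps only orders rows whose customer_id matches an id in customers. Walk through each order:
  - order 1 (Mouse): customer_id=3 -> matches Ivan
  - order 2 (Keyboard): customer_id=2 -> matches Eli
  - order 3 (Notebook): customer_id=1 -> matches Mia
  - order 4 (Pen): customer_id=3 -> matches Ivan
  - order 5 (Cable): customer_id=4 -> matches Chris
  - order 6 (Webcam): customer_id=3 -> matches Ivan
  - order 7 (Phone): customer_id=NULL, no match -> dropped
  - order 8 (Desk): customer_id=2 -> matches Eli
So 1 of 8 rows is dropped.

SQL:
SELECT a.product, b.name AS customer
FROM orders a
INNER JOIN customers b ON a.customer_id = b.id

Result:
product  | customer
---------+---------
Mouse    | Ivan    
Keyboard | Eli     
Notebook | Mia     
Pen      | Ivan    
Cable    | Chris   
Webcam   | Ivan    
Desk     | Eli     


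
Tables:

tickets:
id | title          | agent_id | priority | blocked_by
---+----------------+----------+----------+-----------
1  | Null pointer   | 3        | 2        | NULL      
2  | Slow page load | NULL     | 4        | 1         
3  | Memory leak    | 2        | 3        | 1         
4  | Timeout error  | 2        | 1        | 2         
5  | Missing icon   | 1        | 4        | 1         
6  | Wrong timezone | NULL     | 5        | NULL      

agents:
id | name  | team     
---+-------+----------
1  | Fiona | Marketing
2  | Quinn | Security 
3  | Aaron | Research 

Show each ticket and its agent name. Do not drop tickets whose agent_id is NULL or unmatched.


LEFT JOIN keeps every row from tickets (the left table); where agent_id has no match in agents, the agent columns become NULL. Walk through each ticket:
  - ticket 1 (Null pointer): agent_id=3 -> matches Aaron
  - ticket 2 (Slow page load): agent_id=NULL, no match -> kept with NULL
  - ticket 3 (Memory leak): agent_id=2 -> matches Quinn
  - ticket 4 (Timeout error): agent_id=2 -> matches Quinn
  - ticket 5 (Missing icon): agent_id=1 -> matches Fiona
  - ticket 6 (Wrong timezone): agent_id=NULL, no match -> kept with NULL
All 6 rows appear; 2 have NULL agent.

SQL:
SELECT a.title, b.name AS agent
FROM tickets a
LEFT JOIN agents b ON a.agent_id = b.id

Result:
title          | agent
---------------+------
Null pointer   | Aaron
Slow page load | NULL 
Memory leak    | Quinn
Timeout error  | Quinn
Missing icon   | Fiona
Wrong timezone | NULL 


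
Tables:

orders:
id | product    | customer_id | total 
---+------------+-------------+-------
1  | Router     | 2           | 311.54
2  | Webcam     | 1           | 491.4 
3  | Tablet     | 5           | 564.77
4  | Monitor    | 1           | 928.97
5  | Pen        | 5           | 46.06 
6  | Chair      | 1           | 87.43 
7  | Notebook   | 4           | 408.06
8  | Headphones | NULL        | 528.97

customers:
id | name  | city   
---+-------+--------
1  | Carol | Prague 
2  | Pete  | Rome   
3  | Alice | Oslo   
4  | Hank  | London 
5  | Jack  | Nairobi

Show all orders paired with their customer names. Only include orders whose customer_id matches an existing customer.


INNER JOIN keeps only orders rows whose customer_id matches an id in customers. Walk through each order:
  - order 1 (Router): customer_id=2 -> matches Pete
  - order 2 (Webcam): customer_id=1 -> matches Carol
  - order 3 (Tablet): customer_id=5 -> matches Jack
  - order 4 (Monitor): customer_id=1 -> matches Carol
  - order 5 (Pen): customer_id=5 -> matches Jack
  - order 6 (Chair): customer_id=1 -> matches Carol
  - order 7 (Notebook): customer_id=4 -> matches Hank
  - order 8 (Headphones): customer_id=NULL, no match -> dropped
So 1 of 8 rows is dropped.

SQL:
SELECT a.product, b.name AS customer
FROM orders a
INNER JOIN customers b ON a.customer_id = b.id

Result:
product  | customer
---------+---------
Router   | Pete    
Webcam   | Carol   
Tablet   | Jack    
Monitor  | Carol   
Pen      | Jack    
Chair    | Carol   
Notebook | Hank    


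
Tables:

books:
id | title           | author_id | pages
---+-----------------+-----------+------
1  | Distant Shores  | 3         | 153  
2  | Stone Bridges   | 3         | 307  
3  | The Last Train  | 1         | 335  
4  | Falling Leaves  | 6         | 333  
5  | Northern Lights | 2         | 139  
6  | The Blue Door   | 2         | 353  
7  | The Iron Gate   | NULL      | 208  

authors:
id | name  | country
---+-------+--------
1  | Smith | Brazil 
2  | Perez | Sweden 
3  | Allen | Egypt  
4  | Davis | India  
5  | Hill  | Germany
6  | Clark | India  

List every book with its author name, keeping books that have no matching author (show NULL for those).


LEFT JOIN keeps every row from books (the left table); where author_id has no match in authors, the author columns become NULL. Walk through each book:
  - book 1 (Distant Shores): author_id=3 -> matches Allen
  - book 2 (Stone Bridges): author_id=3 -> matches Allen
  - book 3 (The Last Train): author_id=1 -> matches Smith
  - book 4 (Falling Leaves): author_id=6 -> matches Clark
  - book 5 (Northern Lights): author_id=2 -> matches Perez
  - book 6 (The Blue Door): author_id=2 -> matches Perez
  - book 7 (The Iron Gate): author_id=NULL, no match -> kept with NULL
All 7 rows appear; 1 has NULL author.

SQL:
SELECT a.title, b.name AS author
FROM books a
LEFT JOIN authors b ON a.author_id = b.id

Result:
title           | author
----------------+-------
Distant Shores  | Allen 
Stone Bridges   | Allen 
The Last Train  | Smith 
Falling Leaves  | Clark 
Northern Lights | Perez 
The Blue Door   | Perez 
The Iron Gate   | NULL  


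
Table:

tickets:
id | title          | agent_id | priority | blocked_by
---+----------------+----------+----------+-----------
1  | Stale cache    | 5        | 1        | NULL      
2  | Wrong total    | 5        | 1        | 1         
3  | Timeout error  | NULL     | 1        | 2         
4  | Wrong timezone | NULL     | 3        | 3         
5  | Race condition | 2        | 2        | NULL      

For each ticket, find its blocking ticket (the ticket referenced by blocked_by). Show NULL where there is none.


This is a self-join: tickets is joined to a second copy of itself, matching each row's blocked_by to another row's id. Use LEFT JOIN so rows with blocked_by=NULL are kept.
  - ticket 1 (Stale cache): blocked_by=NULL -> NULL
  - ticket 2 (Wrong total): blocked_by=1 -> Stale cache
  - ticket 3 (Timeout error): blocked_by=2 -> Wrong total
  - ticket 4 (Wrong timezone): blocked_by=3 -> Timeout error
  - ticket 5 (Race condition): blocked_by=NULL -> NULL

SQL:
SELECT a.title AS item, b.title AS blocked_by
FROM tickets a
LEFT JOIN tickets b ON a.blocked_by = b.id

Result:
item           | blocked_by   
---------------+--------------
Stale cache    | NULL         
Wrong total    | Stale cache  
Timeout error  | Wrong total  
Wrong timezone | Timeout error
Race condition | NULL         


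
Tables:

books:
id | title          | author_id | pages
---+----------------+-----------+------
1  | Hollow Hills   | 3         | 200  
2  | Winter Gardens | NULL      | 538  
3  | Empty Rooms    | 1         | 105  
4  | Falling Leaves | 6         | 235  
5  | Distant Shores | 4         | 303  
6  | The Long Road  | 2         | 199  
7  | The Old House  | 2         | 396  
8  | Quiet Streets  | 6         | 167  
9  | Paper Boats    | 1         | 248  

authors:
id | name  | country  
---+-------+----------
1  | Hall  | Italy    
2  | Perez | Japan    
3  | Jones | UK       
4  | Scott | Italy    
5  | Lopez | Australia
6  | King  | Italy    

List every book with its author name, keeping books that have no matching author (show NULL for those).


LEFT JOIN keeps every row from books (the left table); where author_id has no match in authors, the author columns become NULL. Walk through each book:
  - book 1 (Hollow Hills): author_id=3 -> matches Jones
  - book 2 (Winter Gardens): author_id=NULL, no match -> kept with NULL
  - book 3 (Empty Rooms): author_id=1 -> matches Hall
  - book 4 (Falling Leaves): author_id=6 -> matches King
  - book 5 (Distant Shores): author_id=4 -> matches Scott
  - book 6 (The Long Road): author_id=2 -> matches Perez
  - book 7 (The Old House): author_id=2 -> matches Perez
  - book 8 (Quiet Streets): author_id=6 -> matches King
  - book 9 (Paper Boats): author_id=1 -> matches Hall
All 9 rows appear; 1 has NULL author.

SQL:
SELECT a.title, b.name AS author
FROM books a
LEFT JOIN authors b ON a.author_id = b.id

Result:
title          | author
---------------+-------
Hollow Hills   | Jones 
Winter Gardens | NULL  
Empty Rooms    | Hall  
Falling Leaves | King  
Distant Shores | Scott 
The Long Road  | Perez 
The Old House  | Perez 
Quiet Streets  | King  
Paper Boats    | Hall  


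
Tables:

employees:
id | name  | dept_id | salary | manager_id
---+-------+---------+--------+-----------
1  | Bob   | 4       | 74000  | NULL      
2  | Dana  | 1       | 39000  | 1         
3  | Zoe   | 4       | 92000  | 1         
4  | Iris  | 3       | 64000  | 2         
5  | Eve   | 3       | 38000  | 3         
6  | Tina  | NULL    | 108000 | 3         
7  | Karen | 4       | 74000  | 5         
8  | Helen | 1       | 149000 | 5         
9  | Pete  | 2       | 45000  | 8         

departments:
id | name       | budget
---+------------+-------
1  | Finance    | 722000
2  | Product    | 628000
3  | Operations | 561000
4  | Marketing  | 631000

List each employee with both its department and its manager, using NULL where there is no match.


Two LEFT JOINs from the same base table employees: one to departments via dept_id, one to employees itself via manager_id. Both are LEFT so every employee is preserved.
Match against departments:
  - employee 1 (Bob): dept_id=4 -> matches Marketing
  - employee 2 (Dana): dept_id=1 -> matches Finance
  - employee 3 (Zoe): dept_id=4 -> matches Marketing
  - employee 4 (Iris): dept_id=3 -> matches Operations
  - employee 5 (Eve): dept_id=3 -> matches Operations
  - employee 6 (Tina): dept_id=NULL, no match -> kept with NULL
  - employee 7 (Karen): dept_id=4 -> matches Marketing
  - employee 8 (Helen): dept_id=1 -> matches Finance
  - employee 9 (Pete): dept_id=2 -> matches Product
Match against employees (self):
  - employee 1 (Bob): manager_id=NULL -> NULL
  - employee 2 (Dana): manager_id=1 -> Bob
  - employee 3 (Zoe): manager_id=1 -> Bob
  - employee 4 (Iris): manager_id=2 -> Dana
  - employee 5 (Eve): manager_id=3 -> Zoe
  - employee 6 (Tina): manager_id=3 -> Zoe
  - employee 7 (Karen): manager_id=5 -> Eve
  - employee 8 (Helen): manager_id=5 -> Eve
  - employee 9 (Pete): manager_id=8 -> Helen

SQL:
SELECT a.name, b.name AS department, c.name AS manager
FROM employees a
LEFT JOIN departments b ON a.dept_id = b.id
LEFT JOIN employees c ON a.manager_id = c.id

Result:
name  | department | manager
------+------------+--------
Bob   | Marketing  | NULL   
Dana  | Finance    | Bob    
Zoe   | Marketing  | Bob    
Iris  | Operations | Dana   
Eve   | Operations | Zoe    
Tina  | NULL       | Zoe    
Karen | Marketing  | Eve    
Helen | Finance    | Eve    
Pete  | Product    | Helen  


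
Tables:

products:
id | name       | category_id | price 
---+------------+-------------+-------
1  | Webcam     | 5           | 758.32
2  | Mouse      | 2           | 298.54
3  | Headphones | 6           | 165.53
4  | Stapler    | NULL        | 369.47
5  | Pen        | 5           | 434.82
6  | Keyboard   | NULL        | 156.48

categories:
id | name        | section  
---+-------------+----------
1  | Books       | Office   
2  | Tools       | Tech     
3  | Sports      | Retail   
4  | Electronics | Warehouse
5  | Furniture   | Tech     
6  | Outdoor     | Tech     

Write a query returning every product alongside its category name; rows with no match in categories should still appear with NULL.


LEFT JOIN keeps every row from products (the left table); where category_id has no match in categories, the category columns become NULL. Walk through each product:
  - product 1 (Webcam): category_id=5 -> matches Furniture
  - product 2 (Mouse): category_id=2 -> matches Tools
  - product 3 (Headphones): category_id=6 -> matches Outdoor
  - product 4 (Stapler): category_id=NULL, no match -> kept with NULL
  - product 5 (Pen): category_id=5 -> matches Furniture
  - product 6 (Keyboard): category_id=NULL, no match -> kept with NULL
All 6 rows appear; 2 have NULL category.

SQL:
SELECT a.name, b.name AS category
FROM products a
LEFT JOIN categories b ON a.category_id = b.id

Result:
name       | category 
-----------+----------
Webcam     | Furniture
Mouse      | Tools    
Headphones | Outdoor  
Stapler    | NULL     
Pen        | Furniture
Keyboard   | NULL     


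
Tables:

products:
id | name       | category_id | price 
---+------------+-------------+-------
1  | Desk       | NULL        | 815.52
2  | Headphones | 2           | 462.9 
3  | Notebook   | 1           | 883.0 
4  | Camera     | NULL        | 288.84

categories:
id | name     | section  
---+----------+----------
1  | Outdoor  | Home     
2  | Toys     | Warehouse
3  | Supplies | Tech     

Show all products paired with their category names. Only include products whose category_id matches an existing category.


INNER JOIN keeps only products rows whose category_id matches an id in categories. Walk through each product:
  - product 1 (Desk): category_id=NULL, no match -> dropped
  - product 2 (Headphones): category_id=2 -> matches Toys
  - product 3 (Notebook): category_id=1 -> matches Outdoor
  - product 4 (Camera): category_id=NULL, no match -> dropped
So 2 of 4 rows are dropped.

SQL:
SELECT a.name, b.name AS category
FROM products a
INNER JOIN categories b ON a.category_id = b.id

Result:
name       | category
-----------+---------
Headphones | Toys    
Notebook   | Outdoor 


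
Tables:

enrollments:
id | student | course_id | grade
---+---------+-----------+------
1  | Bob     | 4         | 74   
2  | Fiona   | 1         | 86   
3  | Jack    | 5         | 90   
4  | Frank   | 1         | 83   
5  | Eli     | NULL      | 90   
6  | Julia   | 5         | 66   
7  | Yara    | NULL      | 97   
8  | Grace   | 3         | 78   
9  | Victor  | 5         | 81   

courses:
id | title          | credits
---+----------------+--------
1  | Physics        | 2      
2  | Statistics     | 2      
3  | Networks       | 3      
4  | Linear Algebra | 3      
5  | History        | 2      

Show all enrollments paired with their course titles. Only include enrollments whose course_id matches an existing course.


INNER JOIN keeps only enrollments rows whose course_id matches an id in courses. Walk through each enrollment:
  - enrollment 1 (Bob): course_id=4 -> matches Linear Algebra
  - enrollment 2 (Fiona): course_id=1 -> matches Physics
  - enrollment 3 (Jack): course_id=5 -> matches History
  - enrollment 4 (Frank): course_id=1 -> matches Physics
  - enrollment 5 (Eli): course_id=NULL, no match -> dropped
  - enrollment 6 (Julia): course_id=5 -> matches History
  - enrollment 7 (Yara): course_id=NULL, no match -> dropped
  - enrollment 8 (Grace): course_id=3 -> matches Networks
  - enrollment 9 (Victor): course_id=5 -> matches History
So 2 of 9 rows are dropped.

SQL:
SELECT a.student, b.title AS course
FROM enrollments a
INNER JOIN courses b ON a.course_id = b.id

Result:
student | course        
--------+---------------
Bob     | Linear Algebra
Fiona   | Physics       
Jack    | History       
Frank   | Physics       
Julia   | History       
Grace   | Networks      
Victor  | History       


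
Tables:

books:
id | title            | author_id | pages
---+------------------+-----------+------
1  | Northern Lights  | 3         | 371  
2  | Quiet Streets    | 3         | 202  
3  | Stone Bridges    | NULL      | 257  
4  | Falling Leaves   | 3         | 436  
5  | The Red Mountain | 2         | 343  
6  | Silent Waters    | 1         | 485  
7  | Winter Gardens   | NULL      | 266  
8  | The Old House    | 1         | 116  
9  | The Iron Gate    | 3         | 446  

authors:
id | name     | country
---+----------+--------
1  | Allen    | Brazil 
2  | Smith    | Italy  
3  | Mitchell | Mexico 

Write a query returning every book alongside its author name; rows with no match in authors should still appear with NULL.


LEFT JOIN keeps every row from books (the left table); where author_id has no match in authors, the author columns become NULL. Walk through each book:
  - book 1 (Northern Lights): author_id=3 -> matches Mitchell
  - book 2 (Quiet Streets): author_id=3 -> matches Mitchell
  - book 3 (Stone Bridges): author_id=NULL, no match -> kept with NULL
  - book 4 (Falling Leaves): author_id=3 -> matches Mitchell
  - book 5 (The Red Mountain): author_id=2 -> matches Smith
  - book 6 (Silent Waters): author_id=1 -> matches Allen
  - book 7 (Winter Gardens): author_id=NULL, no match -> kept with NULL
  - book 8 (The Old House): author_id=1 -> matches Allen
  - book 9 (The Iron Gate): author_id=3 -> matches Mitchell
All 9 rows appear; 2 have NULL author.

SQL:
SELECT a.title, b.name AS author
FROM books a
LEFT JOIN authors b ON a.author_id = b.id

Result:
title            | author  
-----------------+---------
Northern Lights  | Mitchell
Quiet Streets    | Mitchell
Stone Bridges    | NULL    
Falling Leaves   | Mitchell
The Red Mountain | Smith   
Silent Waters    | Allen   
Winter Gardens   | NULL    
The Old House    | Allen   
The Iron Gate    | Mitchell


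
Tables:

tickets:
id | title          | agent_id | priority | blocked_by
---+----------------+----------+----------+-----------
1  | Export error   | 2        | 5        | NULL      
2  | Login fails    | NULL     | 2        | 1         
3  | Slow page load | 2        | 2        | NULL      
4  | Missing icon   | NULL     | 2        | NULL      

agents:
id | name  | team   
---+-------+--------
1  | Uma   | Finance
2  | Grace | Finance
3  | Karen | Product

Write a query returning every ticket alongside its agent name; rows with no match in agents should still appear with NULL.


LEFT JOIN keeps every row from tickets (the left table); where agent_id has no match in agents, the agent columns become NULL. Walk through each ticket:
  - ticket 1 (Export error): agent_id=2 -> matches Grace
  - ticket 2 (Login fails): agent_id=NULL, no match -> kept with NULL
  - ticket 3 (Slow page load): agent_id=2 -> matches Grace
  - ticket 4 (Missing icon): agent_id=NULL, no match -> kept with NULL
All 4 rows appear; 2 have NULL agent.

SQL:
SELECT a.title, b.name AS agent
FROM tickets a
LEFT JOIN agents b ON a.agent_id = b.id

Result:
title          | agent
---------------+------
Export error   | Grace
Login fails    | NULL 
Slow page load | Grace
Missing icon   | NULL 


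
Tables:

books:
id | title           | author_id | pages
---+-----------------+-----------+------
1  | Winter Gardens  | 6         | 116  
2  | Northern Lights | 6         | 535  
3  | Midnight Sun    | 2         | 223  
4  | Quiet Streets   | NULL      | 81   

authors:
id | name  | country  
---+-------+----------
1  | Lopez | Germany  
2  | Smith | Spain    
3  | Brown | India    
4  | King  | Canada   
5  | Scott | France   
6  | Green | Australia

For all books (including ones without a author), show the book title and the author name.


LEFT JOIN keeps every row from books (the left table); where author_id has no match in authors, the author columns become NULL. Walk through each book:
  - book 1 (Winter Gardens): author_id=6 -> matches Green
  - book 2 (Northern Lights): author_id=6 -> matches Green
  - book 3 (Midnight Sun): author_id=2 -> matches Smith
  - book 4 (Quiet Streets): author_id=NULL, no match -> kept with NULL
All 4 rows appear; 1 has NULL author.

SQL:
SELECT a.title, b.name AS author
FROM books a
LEFT JOIN authors b ON a.author_id = b.id

Result:
title           | author
----------------+-------
Winter Gardens  | Green 
Northern Lights | Green 
Midnight Sun    | Smith 
Quiet Streets   | NULL  


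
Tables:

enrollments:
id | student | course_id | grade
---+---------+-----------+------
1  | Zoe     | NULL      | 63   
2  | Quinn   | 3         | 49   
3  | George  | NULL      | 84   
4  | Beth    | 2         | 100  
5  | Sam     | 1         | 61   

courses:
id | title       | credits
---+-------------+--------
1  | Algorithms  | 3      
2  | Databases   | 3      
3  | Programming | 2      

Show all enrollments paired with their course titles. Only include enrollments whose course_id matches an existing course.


INNER JOIN keeps only enrollments rows whose course_id matches an id in courses. Walk through each enrollment:
  - enrollment 1 (Zoe): course_id=NULL, no match -> dropped
  - enrollment 2 (Quinn): course_id=3 -> matches Programming
  - enrollment 3 (George): course_id=NULL, no match -> dropped
  - enrollment 4 (Beth): course_id=2 -> matches Databases
  - enrollment 5 (Sam): course_id=1 -> matches Algorithms
So 2 of 5 rows are dropped.

SQL:
SELECT a.student, b.title AS course
FROM enrollments a
INNER JOIN courses b ON a.course_id = b.id

Result:
student | course     
--------+------------
Quinn   | Programming
Beth    | Databases  
Sam     | Algorithms 


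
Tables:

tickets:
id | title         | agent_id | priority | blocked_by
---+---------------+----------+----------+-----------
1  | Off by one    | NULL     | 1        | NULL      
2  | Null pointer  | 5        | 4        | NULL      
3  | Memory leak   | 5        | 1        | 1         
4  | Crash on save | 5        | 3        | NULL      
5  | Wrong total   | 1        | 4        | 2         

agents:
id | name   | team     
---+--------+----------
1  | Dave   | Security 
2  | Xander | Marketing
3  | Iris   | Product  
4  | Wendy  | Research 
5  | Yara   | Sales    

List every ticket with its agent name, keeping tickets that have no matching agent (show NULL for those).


LEFT JOIN keeps every row from tickets (the left table); where agent_id has no match in agents, the agent columns become NULL. Walk through each ticket:
  - ticket 1 (Off by one): agent_id=NULL, no match -> kept with NULL
  - ticket 2 (Null pointer): agent_id=5 -> matches Yara
  - ticket 3 (Memory leak): agent_id=5 -> matches Yara
  - ticket 4 (Crash on save): agent_id=5 -> matches Yara
  - ticket 5 (Wrong total): agent_id=1 -> matches Dave
All 5 rows appear; 1 has NULL agent.

SQL:
SELECT a.title, b.name AS agent
FROM tickets a
LEFT JOIN agents b ON a.agent_id = b.id

Result:
title         | agent
--------------+------
Off by one    | NULL 
Null pointer  | Yara 
Memory leak   | Yara 
Crash on save | Yara 
Wrong total   | Dave 


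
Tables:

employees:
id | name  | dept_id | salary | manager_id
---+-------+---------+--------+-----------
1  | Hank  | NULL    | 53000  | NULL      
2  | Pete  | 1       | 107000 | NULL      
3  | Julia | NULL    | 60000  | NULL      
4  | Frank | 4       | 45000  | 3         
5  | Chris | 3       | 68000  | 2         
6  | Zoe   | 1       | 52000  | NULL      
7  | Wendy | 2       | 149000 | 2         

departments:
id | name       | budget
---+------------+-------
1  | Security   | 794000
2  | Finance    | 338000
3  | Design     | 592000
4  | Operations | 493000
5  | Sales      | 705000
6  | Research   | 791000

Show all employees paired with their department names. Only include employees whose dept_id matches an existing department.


INNER JOIN keeps only employees rows whose dept_id matches an id in departments. Walk through each employee:
  - employee 1 (Hank): dept_id=NULL, no match -> dropped
  - employee 2 (Pete): dept_id=1 -> matches Security
  - employee 3 (Julia): dept_id=NULL, no match -> dropped
  - employee 4 (Frank): dept_id=4 -> matches Operations
  - employee 5 (Chris): dept_id=3 -> matches Design
  - employee 6 (Zoe): dept_id=1 -> matches Security
  - employee 7 (Wendy): dept_id=2 -> matches Finance
So 2 of 7 rows are dropped.

SQL:
SELECT a.name, b.name AS department
FROM employees a
INNER JOIN departments b ON a.dept_id = b.id

Result:
name  | department
------+-----------
Pete  | Security  
Frank | Operations
Chris | Design    
Zoe   | Security  
Wendy | Finance   


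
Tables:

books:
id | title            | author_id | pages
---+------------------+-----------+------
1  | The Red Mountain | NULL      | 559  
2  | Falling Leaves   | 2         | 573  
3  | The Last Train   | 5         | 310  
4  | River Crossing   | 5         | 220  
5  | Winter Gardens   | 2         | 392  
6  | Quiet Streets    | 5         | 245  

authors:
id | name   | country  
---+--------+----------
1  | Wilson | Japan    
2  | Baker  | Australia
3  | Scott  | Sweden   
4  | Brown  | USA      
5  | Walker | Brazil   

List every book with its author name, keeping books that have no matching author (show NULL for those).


LEFT JOIN keeps every row from books (the left table); where author_id has no match in authors, the author columns become NULL. Walk through each book:
  - book 1 (The Red Mountain): author_id=NULL, no match -> kept with NULL
  - book 2 (Falling Leaves): author_id=2 -> matches Baker
  - book 3 (The Last Train): author_id=5 -> matches Walker
  - book 4 (River Crossing): author_id=5 -> matches Walker
  - book 5 (Winter Gardens): author_id=2 -> matches Baker
  - book 6 (Quiet Streets): author_id=5 -> matches Walker
All 6 rows appear; 1 has NULL author.

SQL:
SELECT a.title, b.name AS author
FROM books a
LEFT JOIN authors b ON a.author_id = b.id

Result:
title            | author
-----------------+-------
The Red Mountain | NULL  
Falling Leaves   | Baker 
The Last Train   | Walker
River Crossing   | Walker
Winter Gardens   | Baker 
Quiet Streets    | Walker


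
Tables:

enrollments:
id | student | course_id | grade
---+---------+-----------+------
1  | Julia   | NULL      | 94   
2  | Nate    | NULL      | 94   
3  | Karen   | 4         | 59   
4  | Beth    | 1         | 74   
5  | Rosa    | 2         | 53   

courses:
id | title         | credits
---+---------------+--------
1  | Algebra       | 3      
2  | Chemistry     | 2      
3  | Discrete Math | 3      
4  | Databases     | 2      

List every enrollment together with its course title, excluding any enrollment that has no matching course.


INNER JOIN keeps only enrollments rows whose course_id matches an id in courses. Walk through each enrollment:
  - enrollment 1 (Julia): course_id=NULL, no match -> dropped
  - enrollment 2 (Nate): course_id=NULL, no match -> dropped
  - enrollment 3 (Karen): course_id=4 -> matches Databases
  - enrollment 4 (Beth): course_id=1 -> matches Algebra
  - enrollment 5 (Rosa): course_id=2 -> matches Chemistry
So 2 of 5 rows are dropped.

SQL:
SELECT a.student, b.title AS course
FROM enrollments a
INNER JOIN courses b ON a.course_id = b.id

Result:
student | course   
--------+----------
Karen   | Databases
Beth    | Algebra  
Rosa    | Chemistry


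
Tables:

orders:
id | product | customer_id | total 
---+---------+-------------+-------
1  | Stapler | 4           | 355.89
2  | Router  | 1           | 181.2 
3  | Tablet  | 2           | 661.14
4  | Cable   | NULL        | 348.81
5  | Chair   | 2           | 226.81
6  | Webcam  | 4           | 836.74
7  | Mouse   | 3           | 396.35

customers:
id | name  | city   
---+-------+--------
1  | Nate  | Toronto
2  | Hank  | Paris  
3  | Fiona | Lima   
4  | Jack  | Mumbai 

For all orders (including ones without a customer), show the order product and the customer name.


LEFT JOIN keeps every row from orders (the left table); where customer_id has no match in customers, the customer columns become NULL. Walk through each order:
  - order 1 (Stapler): customer_id=4 -> matches Jack
  - order 2 (Router): customer_id=1 -> matches Nate
  - order 3 (Tablet): customer_id=2 -> matches Hank
  - order 4 (Cable): customer_id=NULL, no match -> kept with NULL
  - order 5 (Chair): customer_id=2 -> matches Hank
  - order 6 (Webcam): customer_id=4 -> matches Jack
  - order 7 (Mouse): customer_id=3 -> matches Fiona
All 7 rows appear; 1 has NULL customer.

SQL:
SELECT a.product, b.name AS customer
FROM orders a
LEFT JOIN customers b ON a.customer_id = b.id

Result:
product | customer
--------+---------
Stapler | Jack    
Router  | Nate    
Tablet  | Hank    
Cable   | NULL    
Chair   | Hank    
Webcam  | Jack    
Mouse   | Fiona   


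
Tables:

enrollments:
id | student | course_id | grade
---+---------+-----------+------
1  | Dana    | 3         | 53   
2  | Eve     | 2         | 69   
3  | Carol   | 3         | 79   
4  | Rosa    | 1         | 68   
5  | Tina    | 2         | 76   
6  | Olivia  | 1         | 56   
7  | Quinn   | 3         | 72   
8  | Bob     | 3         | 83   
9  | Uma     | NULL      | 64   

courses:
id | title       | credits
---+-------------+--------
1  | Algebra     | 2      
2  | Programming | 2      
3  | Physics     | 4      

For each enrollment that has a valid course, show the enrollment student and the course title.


INNER JOIN keeps only enrollments rows whose course_id matches an id in courses. Walk through each enrollment:
  - enrollment 1 (Dana): course_id=3 -> matches Physics
  - enrollment 2 (Eve): course_id=2 -> matches Programming
  - enrollment 3 (Carol): course_id=3 -> matches Physics
  - enrollment 4 (Rosa): course_id=1 -> matches Algebra
  - enrollment 5 (Tina): course_id=2 -> matches Programming
  - enrollment 6 (Olivia): course_id=1 -> matches Algebra
  - enrollment 7 (Quinn): course_id=3 -> matches Physics
  - enrollment 8 (Bob): course_id=3 -> matches Physics
  - enrollment 9 (Uma): course_id=NULL, no match -> dropped
So 1 of 9 rows is dropped.

SQL:
SELECT a.student, b.title AS course
FROM enrollments a
INNER JOIN courses b ON a.course_id = b.id

Result:
student | course     
--------+------------
Dana    | Physics    
Eve     | Programming
Carol   | Physics    
Rosa    | Algebra    
Tina    | Programming
Olivia  | Algebra    
Quinn   | Physics    
Bob     | Physics    


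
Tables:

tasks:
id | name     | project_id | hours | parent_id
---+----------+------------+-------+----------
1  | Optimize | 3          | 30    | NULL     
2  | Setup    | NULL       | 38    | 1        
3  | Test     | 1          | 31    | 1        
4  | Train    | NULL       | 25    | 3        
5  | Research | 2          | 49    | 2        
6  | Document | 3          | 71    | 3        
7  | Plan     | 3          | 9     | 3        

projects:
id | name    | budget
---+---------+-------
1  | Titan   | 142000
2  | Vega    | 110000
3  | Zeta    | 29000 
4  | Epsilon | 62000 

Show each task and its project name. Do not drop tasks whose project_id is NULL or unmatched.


LEFT JOIN keeps every row from tasks (the left table); where project_id has no match in projects, the project columns become NULL. Walk through each task:
  - task 1 (Optimize): project_id=3 -> matches Zeta
  - task 2 (Setup): project_id=NULL, no match -> kept with NULL
  - task 3 (Test): project_id=1 -> matches Titan
  - task 4 (Train): project_id=NULL, no match -> kept with NULL
  - task 5 (Research): project_id=2 -> matches Vega
  - task 6 (Document): project_id=3 -> matches Zeta
  - task 7 (Plan): project_id=3 -> matches Zeta
All 7 rows appear; 2 have NULL project.

SQL:
SELECT a.name, b.name AS project
FROM tasks a
LEFT JOIN projects b ON a.project_id = b.id

Result:
name     | project
---------+--------
Optimize | Zeta   
Setup    | NULL   
Test     | Titan  
Train    | NULL   
Research | Vega   
Document | Zeta   
Plan     | Zeta   


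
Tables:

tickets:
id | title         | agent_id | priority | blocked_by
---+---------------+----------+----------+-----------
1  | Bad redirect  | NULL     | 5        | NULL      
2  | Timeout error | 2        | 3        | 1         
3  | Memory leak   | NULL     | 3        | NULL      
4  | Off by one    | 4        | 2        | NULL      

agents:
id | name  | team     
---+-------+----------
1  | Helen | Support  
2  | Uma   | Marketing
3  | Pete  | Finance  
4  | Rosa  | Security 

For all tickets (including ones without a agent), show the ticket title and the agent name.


LEFT JOIN keeps every row from tickets (the left table); where agent_id has no match in agents, the agent columns become NULL. Walk through each ticket:
  - ticket 1 (Bad redirect): agent_id=NULL, no match -> kept with NULL
  - ticket 2 (Timeout error): agent_id=2 -> matches Uma
  - ticket 3 (Memory leak): agent_id=NULL, no match -> kept with NULL
  - ticket 4 (Off by one): agent_id=4 -> matches Rosa
All 4 rows appear; 2 have NULL agent.

SQL:
SELECT a.title, b.name AS agent
FROM tickets a
LEFT JOIN agents b ON a.agent_id = b.id

Result:
title         | agent
--------------+------
Bad redirect  | NULL 
Timeout error | Uma  
Memory leak   | NULL 
Off by one    | Rosa 


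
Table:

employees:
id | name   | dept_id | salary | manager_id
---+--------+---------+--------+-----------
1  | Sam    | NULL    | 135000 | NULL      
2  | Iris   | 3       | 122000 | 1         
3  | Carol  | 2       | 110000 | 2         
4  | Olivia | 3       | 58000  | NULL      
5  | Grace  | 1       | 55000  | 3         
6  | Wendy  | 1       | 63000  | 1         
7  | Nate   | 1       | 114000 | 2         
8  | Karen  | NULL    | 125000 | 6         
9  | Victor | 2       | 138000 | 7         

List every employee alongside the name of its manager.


This is a self-join: employees is joined to a second copy of itself, matching each row's manager_id to another row's id. Use LEFT JOIN so rows with manager_id=NULL are kept.
  - employee 1 (Sam): manager_id=NULL -> NULL
  - employee 2 (Iris): manager_id=1 -> Sam
  - employee 3 (Carol): manager_id=2 -> Iris
  - employee 4 (Olivia): manager_id=NULL -> NULL
  - employee 5 (Grace): manager_id=3 -> Carol
  - employee 6 (Wendy): manager_id=1 -> Sam
  - employee 7 (Nate): manager_id=2 -> Iris
  - employee 8 (Karen): manager_id=6 -> Wendy
  - employee 9 (Victor): manager_id=7 -> Nate

SQL:
SELECT a.name AS item, b.name AS manager
FROM employees a
LEFT JOIN employees b ON a.manager_id = b.id

Result:
item   | manager
-------+--------
Sam    | NULL   
Iris   | Sam    
Carol  | Iris   
Olivia | NULL   
Grace  | Carol  
Wendy  | Sam    
Nate   | Iris   
Karen  | Wendy  
Victor | Nate   


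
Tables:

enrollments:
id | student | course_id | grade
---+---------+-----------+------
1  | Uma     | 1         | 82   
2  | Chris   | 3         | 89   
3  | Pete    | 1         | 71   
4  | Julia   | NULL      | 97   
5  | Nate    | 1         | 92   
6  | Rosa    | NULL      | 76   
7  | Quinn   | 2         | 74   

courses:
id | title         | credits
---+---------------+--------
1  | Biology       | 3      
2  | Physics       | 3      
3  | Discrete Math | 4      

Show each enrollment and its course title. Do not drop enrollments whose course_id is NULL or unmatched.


LEFT JOIN keeps every row from enrollments (the left table); where course_id has no match in courses, the course columns become NULL. Walk through each enrollment:
  - enrollment 1 (Uma): course_id=1 -> matches Biology
  - enrollment 2 (Chris): course_id=3 -> matches Discrete Math
  - enrollment 3 (Pete): course_id=1 -> matches Biology
  - enrollment 4 (Julia): course_id=NULL, no match -> kept with NULL
  - enrollment 5 (Nate): course_id=1 -> matches Biology
  - enrollment 6 (Rosa): course_id=NULL, no match -> kept with NULL
  - enrollment 7 (Quinn): course_id=2 -> matches Physics
All 7 rows appear; 2 have NULL course.

SQL:
SELECT a.student, b.title AS course
FROM enrollments a
LEFT JOIN courses b ON a.course_id = b.id

Result:
student | course       
--------+--------------
Uma     | Biology      
Chris   | Discrete Math
Pete    | Biology      
Julia   | NULL         
Nate    | Biology      
Rosa    | NULL         
Quinn   | Physics      
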